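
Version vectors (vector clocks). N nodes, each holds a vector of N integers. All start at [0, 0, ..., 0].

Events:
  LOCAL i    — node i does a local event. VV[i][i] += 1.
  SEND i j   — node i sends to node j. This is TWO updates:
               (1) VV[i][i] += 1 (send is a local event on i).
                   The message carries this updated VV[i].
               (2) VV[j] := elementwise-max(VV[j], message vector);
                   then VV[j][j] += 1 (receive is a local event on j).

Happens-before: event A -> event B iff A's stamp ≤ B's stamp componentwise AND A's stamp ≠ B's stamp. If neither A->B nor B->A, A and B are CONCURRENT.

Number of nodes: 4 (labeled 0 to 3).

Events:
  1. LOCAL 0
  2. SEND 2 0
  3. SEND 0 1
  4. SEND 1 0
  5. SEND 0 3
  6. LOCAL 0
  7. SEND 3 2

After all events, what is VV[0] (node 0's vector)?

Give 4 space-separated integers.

Initial: VV[0]=[0, 0, 0, 0]
Initial: VV[1]=[0, 0, 0, 0]
Initial: VV[2]=[0, 0, 0, 0]
Initial: VV[3]=[0, 0, 0, 0]
Event 1: LOCAL 0: VV[0][0]++ -> VV[0]=[1, 0, 0, 0]
Event 2: SEND 2->0: VV[2][2]++ -> VV[2]=[0, 0, 1, 0], msg_vec=[0, 0, 1, 0]; VV[0]=max(VV[0],msg_vec) then VV[0][0]++ -> VV[0]=[2, 0, 1, 0]
Event 3: SEND 0->1: VV[0][0]++ -> VV[0]=[3, 0, 1, 0], msg_vec=[3, 0, 1, 0]; VV[1]=max(VV[1],msg_vec) then VV[1][1]++ -> VV[1]=[3, 1, 1, 0]
Event 4: SEND 1->0: VV[1][1]++ -> VV[1]=[3, 2, 1, 0], msg_vec=[3, 2, 1, 0]; VV[0]=max(VV[0],msg_vec) then VV[0][0]++ -> VV[0]=[4, 2, 1, 0]
Event 5: SEND 0->3: VV[0][0]++ -> VV[0]=[5, 2, 1, 0], msg_vec=[5, 2, 1, 0]; VV[3]=max(VV[3],msg_vec) then VV[3][3]++ -> VV[3]=[5, 2, 1, 1]
Event 6: LOCAL 0: VV[0][0]++ -> VV[0]=[6, 2, 1, 0]
Event 7: SEND 3->2: VV[3][3]++ -> VV[3]=[5, 2, 1, 2], msg_vec=[5, 2, 1, 2]; VV[2]=max(VV[2],msg_vec) then VV[2][2]++ -> VV[2]=[5, 2, 2, 2]
Final vectors: VV[0]=[6, 2, 1, 0]; VV[1]=[3, 2, 1, 0]; VV[2]=[5, 2, 2, 2]; VV[3]=[5, 2, 1, 2]

Answer: 6 2 1 0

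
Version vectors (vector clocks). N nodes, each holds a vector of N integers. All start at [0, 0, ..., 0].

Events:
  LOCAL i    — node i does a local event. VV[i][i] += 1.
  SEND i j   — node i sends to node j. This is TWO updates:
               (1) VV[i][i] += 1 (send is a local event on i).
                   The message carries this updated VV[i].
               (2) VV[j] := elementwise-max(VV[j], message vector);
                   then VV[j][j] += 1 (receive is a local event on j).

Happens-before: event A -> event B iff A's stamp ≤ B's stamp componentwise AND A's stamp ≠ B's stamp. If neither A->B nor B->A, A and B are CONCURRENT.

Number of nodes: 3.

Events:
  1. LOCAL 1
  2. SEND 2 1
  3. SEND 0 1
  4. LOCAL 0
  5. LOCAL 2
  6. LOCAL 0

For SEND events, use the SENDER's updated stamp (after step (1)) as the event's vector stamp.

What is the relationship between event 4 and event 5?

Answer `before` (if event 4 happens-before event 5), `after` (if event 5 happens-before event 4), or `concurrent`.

Answer: concurrent

Derivation:
Initial: VV[0]=[0, 0, 0]
Initial: VV[1]=[0, 0, 0]
Initial: VV[2]=[0, 0, 0]
Event 1: LOCAL 1: VV[1][1]++ -> VV[1]=[0, 1, 0]
Event 2: SEND 2->1: VV[2][2]++ -> VV[2]=[0, 0, 1], msg_vec=[0, 0, 1]; VV[1]=max(VV[1],msg_vec) then VV[1][1]++ -> VV[1]=[0, 2, 1]
Event 3: SEND 0->1: VV[0][0]++ -> VV[0]=[1, 0, 0], msg_vec=[1, 0, 0]; VV[1]=max(VV[1],msg_vec) then VV[1][1]++ -> VV[1]=[1, 3, 1]
Event 4: LOCAL 0: VV[0][0]++ -> VV[0]=[2, 0, 0]
Event 5: LOCAL 2: VV[2][2]++ -> VV[2]=[0, 0, 2]
Event 6: LOCAL 0: VV[0][0]++ -> VV[0]=[3, 0, 0]
Event 4 stamp: [2, 0, 0]
Event 5 stamp: [0, 0, 2]
[2, 0, 0] <= [0, 0, 2]? False
[0, 0, 2] <= [2, 0, 0]? False
Relation: concurrent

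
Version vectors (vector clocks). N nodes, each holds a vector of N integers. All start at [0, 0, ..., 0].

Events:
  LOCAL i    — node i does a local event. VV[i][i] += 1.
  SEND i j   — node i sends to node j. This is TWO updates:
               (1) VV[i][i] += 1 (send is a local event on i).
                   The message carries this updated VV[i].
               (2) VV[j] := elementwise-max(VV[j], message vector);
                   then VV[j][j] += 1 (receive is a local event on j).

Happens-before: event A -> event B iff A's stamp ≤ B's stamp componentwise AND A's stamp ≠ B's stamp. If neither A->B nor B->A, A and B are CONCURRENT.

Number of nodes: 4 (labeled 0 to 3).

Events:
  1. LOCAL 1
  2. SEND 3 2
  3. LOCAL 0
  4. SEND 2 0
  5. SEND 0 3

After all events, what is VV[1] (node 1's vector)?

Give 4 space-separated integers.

Answer: 0 1 0 0

Derivation:
Initial: VV[0]=[0, 0, 0, 0]
Initial: VV[1]=[0, 0, 0, 0]
Initial: VV[2]=[0, 0, 0, 0]
Initial: VV[3]=[0, 0, 0, 0]
Event 1: LOCAL 1: VV[1][1]++ -> VV[1]=[0, 1, 0, 0]
Event 2: SEND 3->2: VV[3][3]++ -> VV[3]=[0, 0, 0, 1], msg_vec=[0, 0, 0, 1]; VV[2]=max(VV[2],msg_vec) then VV[2][2]++ -> VV[2]=[0, 0, 1, 1]
Event 3: LOCAL 0: VV[0][0]++ -> VV[0]=[1, 0, 0, 0]
Event 4: SEND 2->0: VV[2][2]++ -> VV[2]=[0, 0, 2, 1], msg_vec=[0, 0, 2, 1]; VV[0]=max(VV[0],msg_vec) then VV[0][0]++ -> VV[0]=[2, 0, 2, 1]
Event 5: SEND 0->3: VV[0][0]++ -> VV[0]=[3, 0, 2, 1], msg_vec=[3, 0, 2, 1]; VV[3]=max(VV[3],msg_vec) then VV[3][3]++ -> VV[3]=[3, 0, 2, 2]
Final vectors: VV[0]=[3, 0, 2, 1]; VV[1]=[0, 1, 0, 0]; VV[2]=[0, 0, 2, 1]; VV[3]=[3, 0, 2, 2]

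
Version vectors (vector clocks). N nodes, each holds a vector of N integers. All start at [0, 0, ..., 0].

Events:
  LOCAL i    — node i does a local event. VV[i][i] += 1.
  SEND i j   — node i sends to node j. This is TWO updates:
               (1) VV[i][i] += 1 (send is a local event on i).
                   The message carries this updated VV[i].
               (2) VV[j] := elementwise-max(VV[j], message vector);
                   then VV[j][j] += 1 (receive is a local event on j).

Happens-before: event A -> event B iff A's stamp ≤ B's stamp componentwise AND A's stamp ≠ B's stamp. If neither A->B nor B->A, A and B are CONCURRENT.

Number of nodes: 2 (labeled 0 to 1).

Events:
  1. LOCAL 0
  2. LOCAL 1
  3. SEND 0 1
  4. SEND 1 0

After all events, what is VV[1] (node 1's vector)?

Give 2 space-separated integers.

Initial: VV[0]=[0, 0]
Initial: VV[1]=[0, 0]
Event 1: LOCAL 0: VV[0][0]++ -> VV[0]=[1, 0]
Event 2: LOCAL 1: VV[1][1]++ -> VV[1]=[0, 1]
Event 3: SEND 0->1: VV[0][0]++ -> VV[0]=[2, 0], msg_vec=[2, 0]; VV[1]=max(VV[1],msg_vec) then VV[1][1]++ -> VV[1]=[2, 2]
Event 4: SEND 1->0: VV[1][1]++ -> VV[1]=[2, 3], msg_vec=[2, 3]; VV[0]=max(VV[0],msg_vec) then VV[0][0]++ -> VV[0]=[3, 3]
Final vectors: VV[0]=[3, 3]; VV[1]=[2, 3]

Answer: 2 3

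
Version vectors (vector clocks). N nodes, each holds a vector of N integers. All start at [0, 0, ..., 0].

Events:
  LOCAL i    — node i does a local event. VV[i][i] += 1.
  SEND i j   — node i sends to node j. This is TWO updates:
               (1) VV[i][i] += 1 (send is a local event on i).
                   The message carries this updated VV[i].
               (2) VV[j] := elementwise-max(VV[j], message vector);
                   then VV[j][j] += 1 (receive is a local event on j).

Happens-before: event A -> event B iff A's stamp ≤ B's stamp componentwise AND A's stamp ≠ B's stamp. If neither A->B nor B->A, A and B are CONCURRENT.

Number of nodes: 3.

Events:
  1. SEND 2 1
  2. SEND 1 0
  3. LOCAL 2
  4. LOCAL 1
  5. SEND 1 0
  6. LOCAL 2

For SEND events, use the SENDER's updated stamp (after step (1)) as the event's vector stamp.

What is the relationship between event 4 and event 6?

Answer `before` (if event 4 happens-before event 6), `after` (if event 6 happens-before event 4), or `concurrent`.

Answer: concurrent

Derivation:
Initial: VV[0]=[0, 0, 0]
Initial: VV[1]=[0, 0, 0]
Initial: VV[2]=[0, 0, 0]
Event 1: SEND 2->1: VV[2][2]++ -> VV[2]=[0, 0, 1], msg_vec=[0, 0, 1]; VV[1]=max(VV[1],msg_vec) then VV[1][1]++ -> VV[1]=[0, 1, 1]
Event 2: SEND 1->0: VV[1][1]++ -> VV[1]=[0, 2, 1], msg_vec=[0, 2, 1]; VV[0]=max(VV[0],msg_vec) then VV[0][0]++ -> VV[0]=[1, 2, 1]
Event 3: LOCAL 2: VV[2][2]++ -> VV[2]=[0, 0, 2]
Event 4: LOCAL 1: VV[1][1]++ -> VV[1]=[0, 3, 1]
Event 5: SEND 1->0: VV[1][1]++ -> VV[1]=[0, 4, 1], msg_vec=[0, 4, 1]; VV[0]=max(VV[0],msg_vec) then VV[0][0]++ -> VV[0]=[2, 4, 1]
Event 6: LOCAL 2: VV[2][2]++ -> VV[2]=[0, 0, 3]
Event 4 stamp: [0, 3, 1]
Event 6 stamp: [0, 0, 3]
[0, 3, 1] <= [0, 0, 3]? False
[0, 0, 3] <= [0, 3, 1]? False
Relation: concurrent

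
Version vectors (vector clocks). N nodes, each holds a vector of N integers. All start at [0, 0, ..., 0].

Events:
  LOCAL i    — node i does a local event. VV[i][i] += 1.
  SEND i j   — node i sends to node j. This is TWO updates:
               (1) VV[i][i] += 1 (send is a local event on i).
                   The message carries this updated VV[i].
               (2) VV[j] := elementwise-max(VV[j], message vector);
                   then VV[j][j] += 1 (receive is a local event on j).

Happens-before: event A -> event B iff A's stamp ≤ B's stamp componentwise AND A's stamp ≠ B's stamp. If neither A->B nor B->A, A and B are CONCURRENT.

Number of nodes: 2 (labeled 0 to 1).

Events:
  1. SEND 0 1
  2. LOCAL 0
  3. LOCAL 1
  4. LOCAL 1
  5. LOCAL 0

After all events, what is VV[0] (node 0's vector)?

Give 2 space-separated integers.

Answer: 3 0

Derivation:
Initial: VV[0]=[0, 0]
Initial: VV[1]=[0, 0]
Event 1: SEND 0->1: VV[0][0]++ -> VV[0]=[1, 0], msg_vec=[1, 0]; VV[1]=max(VV[1],msg_vec) then VV[1][1]++ -> VV[1]=[1, 1]
Event 2: LOCAL 0: VV[0][0]++ -> VV[0]=[2, 0]
Event 3: LOCAL 1: VV[1][1]++ -> VV[1]=[1, 2]
Event 4: LOCAL 1: VV[1][1]++ -> VV[1]=[1, 3]
Event 5: LOCAL 0: VV[0][0]++ -> VV[0]=[3, 0]
Final vectors: VV[0]=[3, 0]; VV[1]=[1, 3]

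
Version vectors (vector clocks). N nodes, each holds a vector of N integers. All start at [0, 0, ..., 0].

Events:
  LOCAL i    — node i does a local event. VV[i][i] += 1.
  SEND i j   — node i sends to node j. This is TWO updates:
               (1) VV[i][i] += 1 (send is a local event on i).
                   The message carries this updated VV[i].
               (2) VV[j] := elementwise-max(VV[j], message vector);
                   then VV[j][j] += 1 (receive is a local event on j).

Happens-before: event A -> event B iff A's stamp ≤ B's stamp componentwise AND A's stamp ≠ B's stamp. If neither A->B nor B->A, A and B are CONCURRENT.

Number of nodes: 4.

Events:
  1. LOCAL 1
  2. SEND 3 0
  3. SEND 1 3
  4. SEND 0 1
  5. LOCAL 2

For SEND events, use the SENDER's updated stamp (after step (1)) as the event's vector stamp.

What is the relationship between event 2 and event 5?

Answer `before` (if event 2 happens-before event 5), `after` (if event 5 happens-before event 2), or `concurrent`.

Initial: VV[0]=[0, 0, 0, 0]
Initial: VV[1]=[0, 0, 0, 0]
Initial: VV[2]=[0, 0, 0, 0]
Initial: VV[3]=[0, 0, 0, 0]
Event 1: LOCAL 1: VV[1][1]++ -> VV[1]=[0, 1, 0, 0]
Event 2: SEND 3->0: VV[3][3]++ -> VV[3]=[0, 0, 0, 1], msg_vec=[0, 0, 0, 1]; VV[0]=max(VV[0],msg_vec) then VV[0][0]++ -> VV[0]=[1, 0, 0, 1]
Event 3: SEND 1->3: VV[1][1]++ -> VV[1]=[0, 2, 0, 0], msg_vec=[0, 2, 0, 0]; VV[3]=max(VV[3],msg_vec) then VV[3][3]++ -> VV[3]=[0, 2, 0, 2]
Event 4: SEND 0->1: VV[0][0]++ -> VV[0]=[2, 0, 0, 1], msg_vec=[2, 0, 0, 1]; VV[1]=max(VV[1],msg_vec) then VV[1][1]++ -> VV[1]=[2, 3, 0, 1]
Event 5: LOCAL 2: VV[2][2]++ -> VV[2]=[0, 0, 1, 0]
Event 2 stamp: [0, 0, 0, 1]
Event 5 stamp: [0, 0, 1, 0]
[0, 0, 0, 1] <= [0, 0, 1, 0]? False
[0, 0, 1, 0] <= [0, 0, 0, 1]? False
Relation: concurrent

Answer: concurrent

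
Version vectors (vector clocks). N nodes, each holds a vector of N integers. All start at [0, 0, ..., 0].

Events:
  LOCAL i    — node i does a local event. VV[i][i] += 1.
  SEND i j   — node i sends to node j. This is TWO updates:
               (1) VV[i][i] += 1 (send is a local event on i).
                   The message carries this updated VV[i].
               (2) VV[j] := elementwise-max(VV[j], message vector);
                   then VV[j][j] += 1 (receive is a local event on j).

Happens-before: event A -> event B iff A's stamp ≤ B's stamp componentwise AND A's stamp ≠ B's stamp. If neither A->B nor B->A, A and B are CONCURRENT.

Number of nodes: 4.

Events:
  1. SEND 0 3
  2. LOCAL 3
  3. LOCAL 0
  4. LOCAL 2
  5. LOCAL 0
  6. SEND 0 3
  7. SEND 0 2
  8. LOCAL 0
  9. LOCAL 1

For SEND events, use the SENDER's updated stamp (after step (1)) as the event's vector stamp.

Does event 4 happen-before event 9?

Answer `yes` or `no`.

Initial: VV[0]=[0, 0, 0, 0]
Initial: VV[1]=[0, 0, 0, 0]
Initial: VV[2]=[0, 0, 0, 0]
Initial: VV[3]=[0, 0, 0, 0]
Event 1: SEND 0->3: VV[0][0]++ -> VV[0]=[1, 0, 0, 0], msg_vec=[1, 0, 0, 0]; VV[3]=max(VV[3],msg_vec) then VV[3][3]++ -> VV[3]=[1, 0, 0, 1]
Event 2: LOCAL 3: VV[3][3]++ -> VV[3]=[1, 0, 0, 2]
Event 3: LOCAL 0: VV[0][0]++ -> VV[0]=[2, 0, 0, 0]
Event 4: LOCAL 2: VV[2][2]++ -> VV[2]=[0, 0, 1, 0]
Event 5: LOCAL 0: VV[0][0]++ -> VV[0]=[3, 0, 0, 0]
Event 6: SEND 0->3: VV[0][0]++ -> VV[0]=[4, 0, 0, 0], msg_vec=[4, 0, 0, 0]; VV[3]=max(VV[3],msg_vec) then VV[3][3]++ -> VV[3]=[4, 0, 0, 3]
Event 7: SEND 0->2: VV[0][0]++ -> VV[0]=[5, 0, 0, 0], msg_vec=[5, 0, 0, 0]; VV[2]=max(VV[2],msg_vec) then VV[2][2]++ -> VV[2]=[5, 0, 2, 0]
Event 8: LOCAL 0: VV[0][0]++ -> VV[0]=[6, 0, 0, 0]
Event 9: LOCAL 1: VV[1][1]++ -> VV[1]=[0, 1, 0, 0]
Event 4 stamp: [0, 0, 1, 0]
Event 9 stamp: [0, 1, 0, 0]
[0, 0, 1, 0] <= [0, 1, 0, 0]? False. Equal? False. Happens-before: False

Answer: no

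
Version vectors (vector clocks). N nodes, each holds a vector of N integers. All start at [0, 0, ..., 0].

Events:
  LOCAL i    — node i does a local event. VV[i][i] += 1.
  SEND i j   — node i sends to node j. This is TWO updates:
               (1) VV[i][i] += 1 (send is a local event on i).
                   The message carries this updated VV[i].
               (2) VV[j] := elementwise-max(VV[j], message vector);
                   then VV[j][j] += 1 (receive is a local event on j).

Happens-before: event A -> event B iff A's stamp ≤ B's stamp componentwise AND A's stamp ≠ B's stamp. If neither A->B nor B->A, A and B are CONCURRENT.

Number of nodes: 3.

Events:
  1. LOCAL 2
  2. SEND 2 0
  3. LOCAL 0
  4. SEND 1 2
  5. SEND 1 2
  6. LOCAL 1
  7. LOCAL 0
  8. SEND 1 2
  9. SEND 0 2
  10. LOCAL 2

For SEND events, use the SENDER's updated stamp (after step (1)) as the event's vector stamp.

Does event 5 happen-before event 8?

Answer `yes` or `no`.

Initial: VV[0]=[0, 0, 0]
Initial: VV[1]=[0, 0, 0]
Initial: VV[2]=[0, 0, 0]
Event 1: LOCAL 2: VV[2][2]++ -> VV[2]=[0, 0, 1]
Event 2: SEND 2->0: VV[2][2]++ -> VV[2]=[0, 0, 2], msg_vec=[0, 0, 2]; VV[0]=max(VV[0],msg_vec) then VV[0][0]++ -> VV[0]=[1, 0, 2]
Event 3: LOCAL 0: VV[0][0]++ -> VV[0]=[2, 0, 2]
Event 4: SEND 1->2: VV[1][1]++ -> VV[1]=[0, 1, 0], msg_vec=[0, 1, 0]; VV[2]=max(VV[2],msg_vec) then VV[2][2]++ -> VV[2]=[0, 1, 3]
Event 5: SEND 1->2: VV[1][1]++ -> VV[1]=[0, 2, 0], msg_vec=[0, 2, 0]; VV[2]=max(VV[2],msg_vec) then VV[2][2]++ -> VV[2]=[0, 2, 4]
Event 6: LOCAL 1: VV[1][1]++ -> VV[1]=[0, 3, 0]
Event 7: LOCAL 0: VV[0][0]++ -> VV[0]=[3, 0, 2]
Event 8: SEND 1->2: VV[1][1]++ -> VV[1]=[0, 4, 0], msg_vec=[0, 4, 0]; VV[2]=max(VV[2],msg_vec) then VV[2][2]++ -> VV[2]=[0, 4, 5]
Event 9: SEND 0->2: VV[0][0]++ -> VV[0]=[4, 0, 2], msg_vec=[4, 0, 2]; VV[2]=max(VV[2],msg_vec) then VV[2][2]++ -> VV[2]=[4, 4, 6]
Event 10: LOCAL 2: VV[2][2]++ -> VV[2]=[4, 4, 7]
Event 5 stamp: [0, 2, 0]
Event 8 stamp: [0, 4, 0]
[0, 2, 0] <= [0, 4, 0]? True. Equal? False. Happens-before: True

Answer: yes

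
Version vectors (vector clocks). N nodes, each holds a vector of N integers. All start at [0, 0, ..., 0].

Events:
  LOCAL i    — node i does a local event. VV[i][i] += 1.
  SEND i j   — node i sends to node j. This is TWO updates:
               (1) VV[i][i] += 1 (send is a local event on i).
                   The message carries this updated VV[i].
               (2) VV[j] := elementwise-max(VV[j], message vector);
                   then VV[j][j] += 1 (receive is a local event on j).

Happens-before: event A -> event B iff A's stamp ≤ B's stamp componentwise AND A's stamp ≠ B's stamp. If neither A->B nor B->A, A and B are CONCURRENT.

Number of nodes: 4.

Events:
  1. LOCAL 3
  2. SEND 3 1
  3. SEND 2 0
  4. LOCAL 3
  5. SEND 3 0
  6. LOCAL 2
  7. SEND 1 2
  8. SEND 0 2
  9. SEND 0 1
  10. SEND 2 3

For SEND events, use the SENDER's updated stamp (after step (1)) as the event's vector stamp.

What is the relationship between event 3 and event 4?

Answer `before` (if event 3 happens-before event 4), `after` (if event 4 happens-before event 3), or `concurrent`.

Answer: concurrent

Derivation:
Initial: VV[0]=[0, 0, 0, 0]
Initial: VV[1]=[0, 0, 0, 0]
Initial: VV[2]=[0, 0, 0, 0]
Initial: VV[3]=[0, 0, 0, 0]
Event 1: LOCAL 3: VV[3][3]++ -> VV[3]=[0, 0, 0, 1]
Event 2: SEND 3->1: VV[3][3]++ -> VV[3]=[0, 0, 0, 2], msg_vec=[0, 0, 0, 2]; VV[1]=max(VV[1],msg_vec) then VV[1][1]++ -> VV[1]=[0, 1, 0, 2]
Event 3: SEND 2->0: VV[2][2]++ -> VV[2]=[0, 0, 1, 0], msg_vec=[0, 0, 1, 0]; VV[0]=max(VV[0],msg_vec) then VV[0][0]++ -> VV[0]=[1, 0, 1, 0]
Event 4: LOCAL 3: VV[3][3]++ -> VV[3]=[0, 0, 0, 3]
Event 5: SEND 3->0: VV[3][3]++ -> VV[3]=[0, 0, 0, 4], msg_vec=[0, 0, 0, 4]; VV[0]=max(VV[0],msg_vec) then VV[0][0]++ -> VV[0]=[2, 0, 1, 4]
Event 6: LOCAL 2: VV[2][2]++ -> VV[2]=[0, 0, 2, 0]
Event 7: SEND 1->2: VV[1][1]++ -> VV[1]=[0, 2, 0, 2], msg_vec=[0, 2, 0, 2]; VV[2]=max(VV[2],msg_vec) then VV[2][2]++ -> VV[2]=[0, 2, 3, 2]
Event 8: SEND 0->2: VV[0][0]++ -> VV[0]=[3, 0, 1, 4], msg_vec=[3, 0, 1, 4]; VV[2]=max(VV[2],msg_vec) then VV[2][2]++ -> VV[2]=[3, 2, 4, 4]
Event 9: SEND 0->1: VV[0][0]++ -> VV[0]=[4, 0, 1, 4], msg_vec=[4, 0, 1, 4]; VV[1]=max(VV[1],msg_vec) then VV[1][1]++ -> VV[1]=[4, 3, 1, 4]
Event 10: SEND 2->3: VV[2][2]++ -> VV[2]=[3, 2, 5, 4], msg_vec=[3, 2, 5, 4]; VV[3]=max(VV[3],msg_vec) then VV[3][3]++ -> VV[3]=[3, 2, 5, 5]
Event 3 stamp: [0, 0, 1, 0]
Event 4 stamp: [0, 0, 0, 3]
[0, 0, 1, 0] <= [0, 0, 0, 3]? False
[0, 0, 0, 3] <= [0, 0, 1, 0]? False
Relation: concurrent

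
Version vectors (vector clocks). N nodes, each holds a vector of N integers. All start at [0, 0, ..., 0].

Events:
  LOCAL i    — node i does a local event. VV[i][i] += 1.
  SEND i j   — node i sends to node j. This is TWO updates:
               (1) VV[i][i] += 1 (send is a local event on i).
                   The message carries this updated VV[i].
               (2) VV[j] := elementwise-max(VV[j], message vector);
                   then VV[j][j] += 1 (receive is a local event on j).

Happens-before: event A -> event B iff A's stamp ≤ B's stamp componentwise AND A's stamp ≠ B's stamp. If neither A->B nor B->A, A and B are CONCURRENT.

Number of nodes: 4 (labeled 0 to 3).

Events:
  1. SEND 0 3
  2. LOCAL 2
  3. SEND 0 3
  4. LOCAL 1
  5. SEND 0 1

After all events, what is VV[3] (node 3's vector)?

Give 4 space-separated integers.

Answer: 2 0 0 2

Derivation:
Initial: VV[0]=[0, 0, 0, 0]
Initial: VV[1]=[0, 0, 0, 0]
Initial: VV[2]=[0, 0, 0, 0]
Initial: VV[3]=[0, 0, 0, 0]
Event 1: SEND 0->3: VV[0][0]++ -> VV[0]=[1, 0, 0, 0], msg_vec=[1, 0, 0, 0]; VV[3]=max(VV[3],msg_vec) then VV[3][3]++ -> VV[3]=[1, 0, 0, 1]
Event 2: LOCAL 2: VV[2][2]++ -> VV[2]=[0, 0, 1, 0]
Event 3: SEND 0->3: VV[0][0]++ -> VV[0]=[2, 0, 0, 0], msg_vec=[2, 0, 0, 0]; VV[3]=max(VV[3],msg_vec) then VV[3][3]++ -> VV[3]=[2, 0, 0, 2]
Event 4: LOCAL 1: VV[1][1]++ -> VV[1]=[0, 1, 0, 0]
Event 5: SEND 0->1: VV[0][0]++ -> VV[0]=[3, 0, 0, 0], msg_vec=[3, 0, 0, 0]; VV[1]=max(VV[1],msg_vec) then VV[1][1]++ -> VV[1]=[3, 2, 0, 0]
Final vectors: VV[0]=[3, 0, 0, 0]; VV[1]=[3, 2, 0, 0]; VV[2]=[0, 0, 1, 0]; VV[3]=[2, 0, 0, 2]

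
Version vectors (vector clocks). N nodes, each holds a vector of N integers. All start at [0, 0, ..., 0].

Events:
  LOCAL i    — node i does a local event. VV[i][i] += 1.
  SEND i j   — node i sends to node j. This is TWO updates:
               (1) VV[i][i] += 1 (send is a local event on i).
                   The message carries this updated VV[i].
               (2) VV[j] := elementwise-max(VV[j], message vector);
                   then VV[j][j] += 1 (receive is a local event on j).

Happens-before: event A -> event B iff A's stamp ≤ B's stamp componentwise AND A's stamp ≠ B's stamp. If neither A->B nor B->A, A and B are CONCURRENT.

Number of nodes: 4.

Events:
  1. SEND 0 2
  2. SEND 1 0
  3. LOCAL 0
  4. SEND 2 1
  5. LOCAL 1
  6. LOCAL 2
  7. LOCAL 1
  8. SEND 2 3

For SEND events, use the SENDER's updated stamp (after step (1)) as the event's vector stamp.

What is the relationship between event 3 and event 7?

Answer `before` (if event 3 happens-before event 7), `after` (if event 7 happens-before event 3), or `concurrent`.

Initial: VV[0]=[0, 0, 0, 0]
Initial: VV[1]=[0, 0, 0, 0]
Initial: VV[2]=[0, 0, 0, 0]
Initial: VV[3]=[0, 0, 0, 0]
Event 1: SEND 0->2: VV[0][0]++ -> VV[0]=[1, 0, 0, 0], msg_vec=[1, 0, 0, 0]; VV[2]=max(VV[2],msg_vec) then VV[2][2]++ -> VV[2]=[1, 0, 1, 0]
Event 2: SEND 1->0: VV[1][1]++ -> VV[1]=[0, 1, 0, 0], msg_vec=[0, 1, 0, 0]; VV[0]=max(VV[0],msg_vec) then VV[0][0]++ -> VV[0]=[2, 1, 0, 0]
Event 3: LOCAL 0: VV[0][0]++ -> VV[0]=[3, 1, 0, 0]
Event 4: SEND 2->1: VV[2][2]++ -> VV[2]=[1, 0, 2, 0], msg_vec=[1, 0, 2, 0]; VV[1]=max(VV[1],msg_vec) then VV[1][1]++ -> VV[1]=[1, 2, 2, 0]
Event 5: LOCAL 1: VV[1][1]++ -> VV[1]=[1, 3, 2, 0]
Event 6: LOCAL 2: VV[2][2]++ -> VV[2]=[1, 0, 3, 0]
Event 7: LOCAL 1: VV[1][1]++ -> VV[1]=[1, 4, 2, 0]
Event 8: SEND 2->3: VV[2][2]++ -> VV[2]=[1, 0, 4, 0], msg_vec=[1, 0, 4, 0]; VV[3]=max(VV[3],msg_vec) then VV[3][3]++ -> VV[3]=[1, 0, 4, 1]
Event 3 stamp: [3, 1, 0, 0]
Event 7 stamp: [1, 4, 2, 0]
[3, 1, 0, 0] <= [1, 4, 2, 0]? False
[1, 4, 2, 0] <= [3, 1, 0, 0]? False
Relation: concurrent

Answer: concurrent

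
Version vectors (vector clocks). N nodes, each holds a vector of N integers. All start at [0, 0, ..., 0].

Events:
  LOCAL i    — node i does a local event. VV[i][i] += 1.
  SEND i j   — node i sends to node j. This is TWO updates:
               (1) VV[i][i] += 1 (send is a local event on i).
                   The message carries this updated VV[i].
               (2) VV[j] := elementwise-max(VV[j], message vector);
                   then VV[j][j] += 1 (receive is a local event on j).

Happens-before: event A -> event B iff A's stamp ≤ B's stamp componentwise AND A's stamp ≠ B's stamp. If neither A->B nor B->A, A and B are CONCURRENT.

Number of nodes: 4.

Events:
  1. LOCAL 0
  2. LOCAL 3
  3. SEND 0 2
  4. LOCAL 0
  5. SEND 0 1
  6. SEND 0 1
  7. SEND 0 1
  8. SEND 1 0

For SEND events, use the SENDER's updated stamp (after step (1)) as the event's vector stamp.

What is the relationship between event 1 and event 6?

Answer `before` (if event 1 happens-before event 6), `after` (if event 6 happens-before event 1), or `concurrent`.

Answer: before

Derivation:
Initial: VV[0]=[0, 0, 0, 0]
Initial: VV[1]=[0, 0, 0, 0]
Initial: VV[2]=[0, 0, 0, 0]
Initial: VV[3]=[0, 0, 0, 0]
Event 1: LOCAL 0: VV[0][0]++ -> VV[0]=[1, 0, 0, 0]
Event 2: LOCAL 3: VV[3][3]++ -> VV[3]=[0, 0, 0, 1]
Event 3: SEND 0->2: VV[0][0]++ -> VV[0]=[2, 0, 0, 0], msg_vec=[2, 0, 0, 0]; VV[2]=max(VV[2],msg_vec) then VV[2][2]++ -> VV[2]=[2, 0, 1, 0]
Event 4: LOCAL 0: VV[0][0]++ -> VV[0]=[3, 0, 0, 0]
Event 5: SEND 0->1: VV[0][0]++ -> VV[0]=[4, 0, 0, 0], msg_vec=[4, 0, 0, 0]; VV[1]=max(VV[1],msg_vec) then VV[1][1]++ -> VV[1]=[4, 1, 0, 0]
Event 6: SEND 0->1: VV[0][0]++ -> VV[0]=[5, 0, 0, 0], msg_vec=[5, 0, 0, 0]; VV[1]=max(VV[1],msg_vec) then VV[1][1]++ -> VV[1]=[5, 2, 0, 0]
Event 7: SEND 0->1: VV[0][0]++ -> VV[0]=[6, 0, 0, 0], msg_vec=[6, 0, 0, 0]; VV[1]=max(VV[1],msg_vec) then VV[1][1]++ -> VV[1]=[6, 3, 0, 0]
Event 8: SEND 1->0: VV[1][1]++ -> VV[1]=[6, 4, 0, 0], msg_vec=[6, 4, 0, 0]; VV[0]=max(VV[0],msg_vec) then VV[0][0]++ -> VV[0]=[7, 4, 0, 0]
Event 1 stamp: [1, 0, 0, 0]
Event 6 stamp: [5, 0, 0, 0]
[1, 0, 0, 0] <= [5, 0, 0, 0]? True
[5, 0, 0, 0] <= [1, 0, 0, 0]? False
Relation: before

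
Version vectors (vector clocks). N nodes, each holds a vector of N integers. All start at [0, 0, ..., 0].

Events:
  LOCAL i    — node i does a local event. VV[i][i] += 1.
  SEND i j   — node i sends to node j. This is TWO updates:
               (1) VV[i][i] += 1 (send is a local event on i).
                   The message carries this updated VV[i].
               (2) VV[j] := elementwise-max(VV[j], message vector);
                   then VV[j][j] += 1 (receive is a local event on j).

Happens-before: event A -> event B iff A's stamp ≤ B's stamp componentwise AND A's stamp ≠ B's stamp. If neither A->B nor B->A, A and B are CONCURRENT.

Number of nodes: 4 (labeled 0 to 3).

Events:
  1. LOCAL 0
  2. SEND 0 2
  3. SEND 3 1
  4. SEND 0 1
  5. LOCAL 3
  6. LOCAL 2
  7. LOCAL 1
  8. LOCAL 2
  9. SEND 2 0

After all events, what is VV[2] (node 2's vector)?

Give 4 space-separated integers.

Initial: VV[0]=[0, 0, 0, 0]
Initial: VV[1]=[0, 0, 0, 0]
Initial: VV[2]=[0, 0, 0, 0]
Initial: VV[3]=[0, 0, 0, 0]
Event 1: LOCAL 0: VV[0][0]++ -> VV[0]=[1, 0, 0, 0]
Event 2: SEND 0->2: VV[0][0]++ -> VV[0]=[2, 0, 0, 0], msg_vec=[2, 0, 0, 0]; VV[2]=max(VV[2],msg_vec) then VV[2][2]++ -> VV[2]=[2, 0, 1, 0]
Event 3: SEND 3->1: VV[3][3]++ -> VV[3]=[0, 0, 0, 1], msg_vec=[0, 0, 0, 1]; VV[1]=max(VV[1],msg_vec) then VV[1][1]++ -> VV[1]=[0, 1, 0, 1]
Event 4: SEND 0->1: VV[0][0]++ -> VV[0]=[3, 0, 0, 0], msg_vec=[3, 0, 0, 0]; VV[1]=max(VV[1],msg_vec) then VV[1][1]++ -> VV[1]=[3, 2, 0, 1]
Event 5: LOCAL 3: VV[3][3]++ -> VV[3]=[0, 0, 0, 2]
Event 6: LOCAL 2: VV[2][2]++ -> VV[2]=[2, 0, 2, 0]
Event 7: LOCAL 1: VV[1][1]++ -> VV[1]=[3, 3, 0, 1]
Event 8: LOCAL 2: VV[2][2]++ -> VV[2]=[2, 0, 3, 0]
Event 9: SEND 2->0: VV[2][2]++ -> VV[2]=[2, 0, 4, 0], msg_vec=[2, 0, 4, 0]; VV[0]=max(VV[0],msg_vec) then VV[0][0]++ -> VV[0]=[4, 0, 4, 0]
Final vectors: VV[0]=[4, 0, 4, 0]; VV[1]=[3, 3, 0, 1]; VV[2]=[2, 0, 4, 0]; VV[3]=[0, 0, 0, 2]

Answer: 2 0 4 0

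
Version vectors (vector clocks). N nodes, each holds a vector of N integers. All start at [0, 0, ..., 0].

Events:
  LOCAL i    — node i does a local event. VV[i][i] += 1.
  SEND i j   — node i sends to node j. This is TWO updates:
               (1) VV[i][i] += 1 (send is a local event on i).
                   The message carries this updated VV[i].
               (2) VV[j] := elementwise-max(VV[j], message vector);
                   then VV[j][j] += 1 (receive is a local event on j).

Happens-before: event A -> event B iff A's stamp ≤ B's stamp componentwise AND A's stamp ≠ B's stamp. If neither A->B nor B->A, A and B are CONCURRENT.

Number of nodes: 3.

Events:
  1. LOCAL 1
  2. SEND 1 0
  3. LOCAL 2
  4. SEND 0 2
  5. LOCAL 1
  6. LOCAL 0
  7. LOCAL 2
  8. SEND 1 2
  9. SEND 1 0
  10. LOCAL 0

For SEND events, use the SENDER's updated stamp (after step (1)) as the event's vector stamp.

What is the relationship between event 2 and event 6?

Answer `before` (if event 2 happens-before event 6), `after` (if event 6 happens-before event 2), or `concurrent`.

Answer: before

Derivation:
Initial: VV[0]=[0, 0, 0]
Initial: VV[1]=[0, 0, 0]
Initial: VV[2]=[0, 0, 0]
Event 1: LOCAL 1: VV[1][1]++ -> VV[1]=[0, 1, 0]
Event 2: SEND 1->0: VV[1][1]++ -> VV[1]=[0, 2, 0], msg_vec=[0, 2, 0]; VV[0]=max(VV[0],msg_vec) then VV[0][0]++ -> VV[0]=[1, 2, 0]
Event 3: LOCAL 2: VV[2][2]++ -> VV[2]=[0, 0, 1]
Event 4: SEND 0->2: VV[0][0]++ -> VV[0]=[2, 2, 0], msg_vec=[2, 2, 0]; VV[2]=max(VV[2],msg_vec) then VV[2][2]++ -> VV[2]=[2, 2, 2]
Event 5: LOCAL 1: VV[1][1]++ -> VV[1]=[0, 3, 0]
Event 6: LOCAL 0: VV[0][0]++ -> VV[0]=[3, 2, 0]
Event 7: LOCAL 2: VV[2][2]++ -> VV[2]=[2, 2, 3]
Event 8: SEND 1->2: VV[1][1]++ -> VV[1]=[0, 4, 0], msg_vec=[0, 4, 0]; VV[2]=max(VV[2],msg_vec) then VV[2][2]++ -> VV[2]=[2, 4, 4]
Event 9: SEND 1->0: VV[1][1]++ -> VV[1]=[0, 5, 0], msg_vec=[0, 5, 0]; VV[0]=max(VV[0],msg_vec) then VV[0][0]++ -> VV[0]=[4, 5, 0]
Event 10: LOCAL 0: VV[0][0]++ -> VV[0]=[5, 5, 0]
Event 2 stamp: [0, 2, 0]
Event 6 stamp: [3, 2, 0]
[0, 2, 0] <= [3, 2, 0]? True
[3, 2, 0] <= [0, 2, 0]? False
Relation: before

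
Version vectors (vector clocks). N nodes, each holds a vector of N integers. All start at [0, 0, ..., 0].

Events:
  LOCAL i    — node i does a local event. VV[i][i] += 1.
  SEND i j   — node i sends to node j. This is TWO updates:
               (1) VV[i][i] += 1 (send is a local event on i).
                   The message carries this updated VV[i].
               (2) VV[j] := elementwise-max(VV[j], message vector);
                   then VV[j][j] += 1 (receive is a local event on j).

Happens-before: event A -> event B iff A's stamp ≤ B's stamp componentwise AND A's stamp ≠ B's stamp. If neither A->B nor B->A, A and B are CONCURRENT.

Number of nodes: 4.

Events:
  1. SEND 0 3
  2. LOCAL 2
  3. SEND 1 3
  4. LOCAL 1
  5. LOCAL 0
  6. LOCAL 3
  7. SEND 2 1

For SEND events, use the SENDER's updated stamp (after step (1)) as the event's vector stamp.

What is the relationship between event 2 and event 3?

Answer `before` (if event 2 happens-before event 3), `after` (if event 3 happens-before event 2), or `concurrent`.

Initial: VV[0]=[0, 0, 0, 0]
Initial: VV[1]=[0, 0, 0, 0]
Initial: VV[2]=[0, 0, 0, 0]
Initial: VV[3]=[0, 0, 0, 0]
Event 1: SEND 0->3: VV[0][0]++ -> VV[0]=[1, 0, 0, 0], msg_vec=[1, 0, 0, 0]; VV[3]=max(VV[3],msg_vec) then VV[3][3]++ -> VV[3]=[1, 0, 0, 1]
Event 2: LOCAL 2: VV[2][2]++ -> VV[2]=[0, 0, 1, 0]
Event 3: SEND 1->3: VV[1][1]++ -> VV[1]=[0, 1, 0, 0], msg_vec=[0, 1, 0, 0]; VV[3]=max(VV[3],msg_vec) then VV[3][3]++ -> VV[3]=[1, 1, 0, 2]
Event 4: LOCAL 1: VV[1][1]++ -> VV[1]=[0, 2, 0, 0]
Event 5: LOCAL 0: VV[0][0]++ -> VV[0]=[2, 0, 0, 0]
Event 6: LOCAL 3: VV[3][3]++ -> VV[3]=[1, 1, 0, 3]
Event 7: SEND 2->1: VV[2][2]++ -> VV[2]=[0, 0, 2, 0], msg_vec=[0, 0, 2, 0]; VV[1]=max(VV[1],msg_vec) then VV[1][1]++ -> VV[1]=[0, 3, 2, 0]
Event 2 stamp: [0, 0, 1, 0]
Event 3 stamp: [0, 1, 0, 0]
[0, 0, 1, 0] <= [0, 1, 0, 0]? False
[0, 1, 0, 0] <= [0, 0, 1, 0]? False
Relation: concurrent

Answer: concurrent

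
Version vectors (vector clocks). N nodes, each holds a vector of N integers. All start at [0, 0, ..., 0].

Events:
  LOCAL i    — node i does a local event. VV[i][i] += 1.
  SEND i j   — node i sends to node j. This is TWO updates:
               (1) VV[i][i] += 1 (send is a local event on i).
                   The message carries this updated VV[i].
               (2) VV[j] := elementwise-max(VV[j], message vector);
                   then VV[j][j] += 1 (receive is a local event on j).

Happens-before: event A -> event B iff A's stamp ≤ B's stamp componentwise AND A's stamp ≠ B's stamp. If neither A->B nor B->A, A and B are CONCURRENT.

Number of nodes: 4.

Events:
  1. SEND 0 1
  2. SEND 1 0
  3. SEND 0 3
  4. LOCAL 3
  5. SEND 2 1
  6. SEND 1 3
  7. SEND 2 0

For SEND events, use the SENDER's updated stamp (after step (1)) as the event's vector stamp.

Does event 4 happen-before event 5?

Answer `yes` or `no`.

Answer: no

Derivation:
Initial: VV[0]=[0, 0, 0, 0]
Initial: VV[1]=[0, 0, 0, 0]
Initial: VV[2]=[0, 0, 0, 0]
Initial: VV[3]=[0, 0, 0, 0]
Event 1: SEND 0->1: VV[0][0]++ -> VV[0]=[1, 0, 0, 0], msg_vec=[1, 0, 0, 0]; VV[1]=max(VV[1],msg_vec) then VV[1][1]++ -> VV[1]=[1, 1, 0, 0]
Event 2: SEND 1->0: VV[1][1]++ -> VV[1]=[1, 2, 0, 0], msg_vec=[1, 2, 0, 0]; VV[0]=max(VV[0],msg_vec) then VV[0][0]++ -> VV[0]=[2, 2, 0, 0]
Event 3: SEND 0->3: VV[0][0]++ -> VV[0]=[3, 2, 0, 0], msg_vec=[3, 2, 0, 0]; VV[3]=max(VV[3],msg_vec) then VV[3][3]++ -> VV[3]=[3, 2, 0, 1]
Event 4: LOCAL 3: VV[3][3]++ -> VV[3]=[3, 2, 0, 2]
Event 5: SEND 2->1: VV[2][2]++ -> VV[2]=[0, 0, 1, 0], msg_vec=[0, 0, 1, 0]; VV[1]=max(VV[1],msg_vec) then VV[1][1]++ -> VV[1]=[1, 3, 1, 0]
Event 6: SEND 1->3: VV[1][1]++ -> VV[1]=[1, 4, 1, 0], msg_vec=[1, 4, 1, 0]; VV[3]=max(VV[3],msg_vec) then VV[3][3]++ -> VV[3]=[3, 4, 1, 3]
Event 7: SEND 2->0: VV[2][2]++ -> VV[2]=[0, 0, 2, 0], msg_vec=[0, 0, 2, 0]; VV[0]=max(VV[0],msg_vec) then VV[0][0]++ -> VV[0]=[4, 2, 2, 0]
Event 4 stamp: [3, 2, 0, 2]
Event 5 stamp: [0, 0, 1, 0]
[3, 2, 0, 2] <= [0, 0, 1, 0]? False. Equal? False. Happens-before: False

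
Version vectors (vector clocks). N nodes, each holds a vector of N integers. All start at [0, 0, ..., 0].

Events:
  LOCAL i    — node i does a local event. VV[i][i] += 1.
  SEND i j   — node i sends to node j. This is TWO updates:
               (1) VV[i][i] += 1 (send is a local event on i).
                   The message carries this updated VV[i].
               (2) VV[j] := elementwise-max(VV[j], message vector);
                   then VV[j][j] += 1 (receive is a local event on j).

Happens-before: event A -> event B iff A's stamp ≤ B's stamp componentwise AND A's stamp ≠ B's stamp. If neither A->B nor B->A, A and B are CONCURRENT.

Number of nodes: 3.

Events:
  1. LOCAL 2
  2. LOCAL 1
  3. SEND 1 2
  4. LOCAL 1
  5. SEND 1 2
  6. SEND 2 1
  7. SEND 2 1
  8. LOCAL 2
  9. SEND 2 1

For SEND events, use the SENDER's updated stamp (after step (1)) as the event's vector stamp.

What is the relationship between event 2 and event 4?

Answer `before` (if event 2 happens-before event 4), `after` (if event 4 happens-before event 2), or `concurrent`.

Initial: VV[0]=[0, 0, 0]
Initial: VV[1]=[0, 0, 0]
Initial: VV[2]=[0, 0, 0]
Event 1: LOCAL 2: VV[2][2]++ -> VV[2]=[0, 0, 1]
Event 2: LOCAL 1: VV[1][1]++ -> VV[1]=[0, 1, 0]
Event 3: SEND 1->2: VV[1][1]++ -> VV[1]=[0, 2, 0], msg_vec=[0, 2, 0]; VV[2]=max(VV[2],msg_vec) then VV[2][2]++ -> VV[2]=[0, 2, 2]
Event 4: LOCAL 1: VV[1][1]++ -> VV[1]=[0, 3, 0]
Event 5: SEND 1->2: VV[1][1]++ -> VV[1]=[0, 4, 0], msg_vec=[0, 4, 0]; VV[2]=max(VV[2],msg_vec) then VV[2][2]++ -> VV[2]=[0, 4, 3]
Event 6: SEND 2->1: VV[2][2]++ -> VV[2]=[0, 4, 4], msg_vec=[0, 4, 4]; VV[1]=max(VV[1],msg_vec) then VV[1][1]++ -> VV[1]=[0, 5, 4]
Event 7: SEND 2->1: VV[2][2]++ -> VV[2]=[0, 4, 5], msg_vec=[0, 4, 5]; VV[1]=max(VV[1],msg_vec) then VV[1][1]++ -> VV[1]=[0, 6, 5]
Event 8: LOCAL 2: VV[2][2]++ -> VV[2]=[0, 4, 6]
Event 9: SEND 2->1: VV[2][2]++ -> VV[2]=[0, 4, 7], msg_vec=[0, 4, 7]; VV[1]=max(VV[1],msg_vec) then VV[1][1]++ -> VV[1]=[0, 7, 7]
Event 2 stamp: [0, 1, 0]
Event 4 stamp: [0, 3, 0]
[0, 1, 0] <= [0, 3, 0]? True
[0, 3, 0] <= [0, 1, 0]? False
Relation: before

Answer: before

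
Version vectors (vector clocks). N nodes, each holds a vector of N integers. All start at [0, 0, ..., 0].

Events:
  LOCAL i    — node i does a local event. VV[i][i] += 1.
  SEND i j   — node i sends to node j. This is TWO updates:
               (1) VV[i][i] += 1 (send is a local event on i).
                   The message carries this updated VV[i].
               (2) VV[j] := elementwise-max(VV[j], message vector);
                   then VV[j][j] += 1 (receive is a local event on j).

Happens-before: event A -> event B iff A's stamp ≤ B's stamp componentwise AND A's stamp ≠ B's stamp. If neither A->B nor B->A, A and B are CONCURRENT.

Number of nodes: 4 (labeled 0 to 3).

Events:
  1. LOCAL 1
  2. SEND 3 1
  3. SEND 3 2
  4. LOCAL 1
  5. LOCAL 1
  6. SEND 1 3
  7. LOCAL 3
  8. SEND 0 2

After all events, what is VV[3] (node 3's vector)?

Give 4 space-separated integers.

Answer: 0 5 0 4

Derivation:
Initial: VV[0]=[0, 0, 0, 0]
Initial: VV[1]=[0, 0, 0, 0]
Initial: VV[2]=[0, 0, 0, 0]
Initial: VV[3]=[0, 0, 0, 0]
Event 1: LOCAL 1: VV[1][1]++ -> VV[1]=[0, 1, 0, 0]
Event 2: SEND 3->1: VV[3][3]++ -> VV[3]=[0, 0, 0, 1], msg_vec=[0, 0, 0, 1]; VV[1]=max(VV[1],msg_vec) then VV[1][1]++ -> VV[1]=[0, 2, 0, 1]
Event 3: SEND 3->2: VV[3][3]++ -> VV[3]=[0, 0, 0, 2], msg_vec=[0, 0, 0, 2]; VV[2]=max(VV[2],msg_vec) then VV[2][2]++ -> VV[2]=[0, 0, 1, 2]
Event 4: LOCAL 1: VV[1][1]++ -> VV[1]=[0, 3, 0, 1]
Event 5: LOCAL 1: VV[1][1]++ -> VV[1]=[0, 4, 0, 1]
Event 6: SEND 1->3: VV[1][1]++ -> VV[1]=[0, 5, 0, 1], msg_vec=[0, 5, 0, 1]; VV[3]=max(VV[3],msg_vec) then VV[3][3]++ -> VV[3]=[0, 5, 0, 3]
Event 7: LOCAL 3: VV[3][3]++ -> VV[3]=[0, 5, 0, 4]
Event 8: SEND 0->2: VV[0][0]++ -> VV[0]=[1, 0, 0, 0], msg_vec=[1, 0, 0, 0]; VV[2]=max(VV[2],msg_vec) then VV[2][2]++ -> VV[2]=[1, 0, 2, 2]
Final vectors: VV[0]=[1, 0, 0, 0]; VV[1]=[0, 5, 0, 1]; VV[2]=[1, 0, 2, 2]; VV[3]=[0, 5, 0, 4]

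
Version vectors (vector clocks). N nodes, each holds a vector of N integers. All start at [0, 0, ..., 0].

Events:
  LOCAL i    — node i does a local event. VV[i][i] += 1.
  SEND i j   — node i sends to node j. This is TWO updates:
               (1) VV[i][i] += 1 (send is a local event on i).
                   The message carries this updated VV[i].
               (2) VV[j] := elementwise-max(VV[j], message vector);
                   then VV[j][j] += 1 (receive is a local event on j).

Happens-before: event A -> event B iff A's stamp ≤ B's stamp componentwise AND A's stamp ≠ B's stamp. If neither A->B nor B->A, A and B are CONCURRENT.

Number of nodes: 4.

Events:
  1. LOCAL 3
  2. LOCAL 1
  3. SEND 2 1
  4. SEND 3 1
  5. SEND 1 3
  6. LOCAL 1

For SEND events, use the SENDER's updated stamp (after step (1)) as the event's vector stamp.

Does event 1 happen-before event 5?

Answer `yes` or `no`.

Answer: yes

Derivation:
Initial: VV[0]=[0, 0, 0, 0]
Initial: VV[1]=[0, 0, 0, 0]
Initial: VV[2]=[0, 0, 0, 0]
Initial: VV[3]=[0, 0, 0, 0]
Event 1: LOCAL 3: VV[3][3]++ -> VV[3]=[0, 0, 0, 1]
Event 2: LOCAL 1: VV[1][1]++ -> VV[1]=[0, 1, 0, 0]
Event 3: SEND 2->1: VV[2][2]++ -> VV[2]=[0, 0, 1, 0], msg_vec=[0, 0, 1, 0]; VV[1]=max(VV[1],msg_vec) then VV[1][1]++ -> VV[1]=[0, 2, 1, 0]
Event 4: SEND 3->1: VV[3][3]++ -> VV[3]=[0, 0, 0, 2], msg_vec=[0, 0, 0, 2]; VV[1]=max(VV[1],msg_vec) then VV[1][1]++ -> VV[1]=[0, 3, 1, 2]
Event 5: SEND 1->3: VV[1][1]++ -> VV[1]=[0, 4, 1, 2], msg_vec=[0, 4, 1, 2]; VV[3]=max(VV[3],msg_vec) then VV[3][3]++ -> VV[3]=[0, 4, 1, 3]
Event 6: LOCAL 1: VV[1][1]++ -> VV[1]=[0, 5, 1, 2]
Event 1 stamp: [0, 0, 0, 1]
Event 5 stamp: [0, 4, 1, 2]
[0, 0, 0, 1] <= [0, 4, 1, 2]? True. Equal? False. Happens-before: True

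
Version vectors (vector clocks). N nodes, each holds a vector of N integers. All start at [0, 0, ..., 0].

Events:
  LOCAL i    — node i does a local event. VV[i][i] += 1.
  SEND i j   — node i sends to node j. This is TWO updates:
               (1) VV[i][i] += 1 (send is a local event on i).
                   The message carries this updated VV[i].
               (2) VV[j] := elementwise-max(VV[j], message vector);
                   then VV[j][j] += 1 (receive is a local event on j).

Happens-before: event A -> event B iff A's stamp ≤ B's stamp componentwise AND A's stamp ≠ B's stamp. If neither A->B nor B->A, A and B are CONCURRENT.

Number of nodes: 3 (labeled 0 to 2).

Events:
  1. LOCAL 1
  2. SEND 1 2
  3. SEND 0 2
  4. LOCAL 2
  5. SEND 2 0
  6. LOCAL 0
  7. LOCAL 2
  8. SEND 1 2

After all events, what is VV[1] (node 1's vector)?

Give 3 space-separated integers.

Initial: VV[0]=[0, 0, 0]
Initial: VV[1]=[0, 0, 0]
Initial: VV[2]=[0, 0, 0]
Event 1: LOCAL 1: VV[1][1]++ -> VV[1]=[0, 1, 0]
Event 2: SEND 1->2: VV[1][1]++ -> VV[1]=[0, 2, 0], msg_vec=[0, 2, 0]; VV[2]=max(VV[2],msg_vec) then VV[2][2]++ -> VV[2]=[0, 2, 1]
Event 3: SEND 0->2: VV[0][0]++ -> VV[0]=[1, 0, 0], msg_vec=[1, 0, 0]; VV[2]=max(VV[2],msg_vec) then VV[2][2]++ -> VV[2]=[1, 2, 2]
Event 4: LOCAL 2: VV[2][2]++ -> VV[2]=[1, 2, 3]
Event 5: SEND 2->0: VV[2][2]++ -> VV[2]=[1, 2, 4], msg_vec=[1, 2, 4]; VV[0]=max(VV[0],msg_vec) then VV[0][0]++ -> VV[0]=[2, 2, 4]
Event 6: LOCAL 0: VV[0][0]++ -> VV[0]=[3, 2, 4]
Event 7: LOCAL 2: VV[2][2]++ -> VV[2]=[1, 2, 5]
Event 8: SEND 1->2: VV[1][1]++ -> VV[1]=[0, 3, 0], msg_vec=[0, 3, 0]; VV[2]=max(VV[2],msg_vec) then VV[2][2]++ -> VV[2]=[1, 3, 6]
Final vectors: VV[0]=[3, 2, 4]; VV[1]=[0, 3, 0]; VV[2]=[1, 3, 6]

Answer: 0 3 0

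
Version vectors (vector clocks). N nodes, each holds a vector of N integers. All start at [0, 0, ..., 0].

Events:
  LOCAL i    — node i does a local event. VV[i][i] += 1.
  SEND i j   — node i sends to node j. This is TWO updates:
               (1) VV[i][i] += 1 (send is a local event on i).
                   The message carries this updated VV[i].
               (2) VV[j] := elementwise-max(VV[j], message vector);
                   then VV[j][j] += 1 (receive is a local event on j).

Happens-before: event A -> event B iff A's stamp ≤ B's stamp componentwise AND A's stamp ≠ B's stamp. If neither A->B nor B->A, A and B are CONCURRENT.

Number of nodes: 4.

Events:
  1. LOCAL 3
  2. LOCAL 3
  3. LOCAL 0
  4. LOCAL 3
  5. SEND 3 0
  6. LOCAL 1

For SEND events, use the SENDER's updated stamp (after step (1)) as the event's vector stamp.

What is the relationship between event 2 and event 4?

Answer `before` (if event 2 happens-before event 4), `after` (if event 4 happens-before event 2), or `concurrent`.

Answer: before

Derivation:
Initial: VV[0]=[0, 0, 0, 0]
Initial: VV[1]=[0, 0, 0, 0]
Initial: VV[2]=[0, 0, 0, 0]
Initial: VV[3]=[0, 0, 0, 0]
Event 1: LOCAL 3: VV[3][3]++ -> VV[3]=[0, 0, 0, 1]
Event 2: LOCAL 3: VV[3][3]++ -> VV[3]=[0, 0, 0, 2]
Event 3: LOCAL 0: VV[0][0]++ -> VV[0]=[1, 0, 0, 0]
Event 4: LOCAL 3: VV[3][3]++ -> VV[3]=[0, 0, 0, 3]
Event 5: SEND 3->0: VV[3][3]++ -> VV[3]=[0, 0, 0, 4], msg_vec=[0, 0, 0, 4]; VV[0]=max(VV[0],msg_vec) then VV[0][0]++ -> VV[0]=[2, 0, 0, 4]
Event 6: LOCAL 1: VV[1][1]++ -> VV[1]=[0, 1, 0, 0]
Event 2 stamp: [0, 0, 0, 2]
Event 4 stamp: [0, 0, 0, 3]
[0, 0, 0, 2] <= [0, 0, 0, 3]? True
[0, 0, 0, 3] <= [0, 0, 0, 2]? False
Relation: before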